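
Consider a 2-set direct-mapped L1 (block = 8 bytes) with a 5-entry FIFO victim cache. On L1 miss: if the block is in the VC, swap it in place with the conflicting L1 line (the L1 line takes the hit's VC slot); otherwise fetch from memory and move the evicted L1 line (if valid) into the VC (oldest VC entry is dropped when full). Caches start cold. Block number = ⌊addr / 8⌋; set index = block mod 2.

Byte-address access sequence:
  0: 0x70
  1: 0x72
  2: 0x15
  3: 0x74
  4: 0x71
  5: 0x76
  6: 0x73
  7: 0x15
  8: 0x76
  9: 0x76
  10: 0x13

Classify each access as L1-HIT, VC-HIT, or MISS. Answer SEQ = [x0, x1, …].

SEQ = [MISS, L1-HIT, MISS, VC-HIT, L1-HIT, L1-HIT, L1-HIT, VC-HIT, VC-HIT, L1-HIT, VC-HIT]

#0 0x70→b14/s0 MISS; vc=[]
#1 0x72→b14/s0 L1-HIT; vc=[]
#2 0x15→b2/s0 MISS; vc=[14]
#3 0x74→b14/s0 VC-HIT; vc=[2]
#4 0x71→b14/s0 L1-HIT; vc=[2]
#5 0x76→b14/s0 L1-HIT; vc=[2]
#6 0x73→b14/s0 L1-HIT; vc=[2]
#7 0x15→b2/s0 VC-HIT; vc=[14]
#8 0x76→b14/s0 VC-HIT; vc=[2]
#9 0x76→b14/s0 L1-HIT; vc=[2]
#10 0x13→b2/s0 VC-HIT; vc=[14]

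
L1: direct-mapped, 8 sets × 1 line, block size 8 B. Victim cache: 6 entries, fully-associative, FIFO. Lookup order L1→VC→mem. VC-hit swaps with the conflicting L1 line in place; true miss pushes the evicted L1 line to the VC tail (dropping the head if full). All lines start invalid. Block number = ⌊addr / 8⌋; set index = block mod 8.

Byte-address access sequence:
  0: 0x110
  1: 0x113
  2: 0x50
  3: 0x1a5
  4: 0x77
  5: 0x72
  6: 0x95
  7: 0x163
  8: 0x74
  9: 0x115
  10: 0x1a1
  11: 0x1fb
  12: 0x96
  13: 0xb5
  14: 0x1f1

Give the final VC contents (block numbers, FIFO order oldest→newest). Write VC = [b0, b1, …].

VC = [34, 10, 44, 14, 22]

#0 0x110→b34/s2 MISS; vc=[]
#1 0x113→b34/s2 L1-HIT; vc=[]
#2 0x50→b10/s2 MISS; vc=[34]
#3 0x1a5→b52/s4 MISS; vc=[34]
#4 0x77→b14/s6 MISS; vc=[34]
#5 0x72→b14/s6 L1-HIT; vc=[34]
#6 0x95→b18/s2 MISS; vc=[34,10]
#7 0x163→b44/s4 MISS; vc=[34,10,52]
#8 0x74→b14/s6 L1-HIT; vc=[34,10,52]
#9 0x115→b34/s2 VC-HIT; vc=[18,10,52]
#10 0x1a1→b52/s4 VC-HIT; vc=[18,10,44]
#11 0x1fb→b63/s7 MISS; vc=[18,10,44]
#12 0x96→b18/s2 VC-HIT; vc=[34,10,44]
#13 0xb5→b22/s6 MISS; vc=[34,10,44,14]
#14 0x1f1→b62/s6 MISS; vc=[34,10,44,14,22]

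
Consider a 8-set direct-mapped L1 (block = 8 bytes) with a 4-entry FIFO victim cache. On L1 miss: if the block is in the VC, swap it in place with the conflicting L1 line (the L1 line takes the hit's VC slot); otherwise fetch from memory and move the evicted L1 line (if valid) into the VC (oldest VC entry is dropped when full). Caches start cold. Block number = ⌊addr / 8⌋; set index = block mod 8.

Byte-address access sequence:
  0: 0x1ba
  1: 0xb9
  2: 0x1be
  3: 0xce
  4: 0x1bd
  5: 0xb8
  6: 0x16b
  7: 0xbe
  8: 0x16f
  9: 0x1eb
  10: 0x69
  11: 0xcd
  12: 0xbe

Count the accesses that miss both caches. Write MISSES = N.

MISSES = 6

  [0] addr=0x1ba blk=55 s=7: MISS | VC []
  [1] addr=0xb9 blk=23 s=7: MISS | VC [55]
  [2] addr=0x1be blk=55 s=7: VC-HIT | VC [23]
  [3] addr=0xce blk=25 s=1: MISS | VC [23]
  [4] addr=0x1bd blk=55 s=7: L1-HIT | VC [23]
  [5] addr=0xb8 blk=23 s=7: VC-HIT | VC [55]
  [6] addr=0x16b blk=45 s=5: MISS | VC [55]
  [7] addr=0xbe blk=23 s=7: L1-HIT | VC [55]
  [8] addr=0x16f blk=45 s=5: L1-HIT | VC [55]
  [9] addr=0x1eb blk=61 s=5: MISS | VC [55, 45]
  [10] addr=0x69 blk=13 s=5: MISS | VC [55, 45, 61]
  [11] addr=0xcd blk=25 s=1: L1-HIT | VC [55, 45, 61]
  [12] addr=0xbe blk=23 s=7: L1-HIT | VC [55, 45, 61]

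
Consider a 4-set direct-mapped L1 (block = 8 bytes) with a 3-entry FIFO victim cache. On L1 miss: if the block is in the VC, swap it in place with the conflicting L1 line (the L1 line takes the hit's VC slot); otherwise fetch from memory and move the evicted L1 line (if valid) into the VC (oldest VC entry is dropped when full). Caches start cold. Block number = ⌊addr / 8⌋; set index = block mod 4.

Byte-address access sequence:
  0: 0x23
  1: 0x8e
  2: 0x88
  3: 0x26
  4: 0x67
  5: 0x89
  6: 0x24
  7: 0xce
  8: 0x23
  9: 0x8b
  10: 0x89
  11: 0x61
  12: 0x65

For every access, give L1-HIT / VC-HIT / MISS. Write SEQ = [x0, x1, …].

  [0] addr=0x23 blk=4 s=0: MISS | VC []
  [1] addr=0x8e blk=17 s=1: MISS | VC []
  [2] addr=0x88 blk=17 s=1: L1-HIT | VC []
  [3] addr=0x26 blk=4 s=0: L1-HIT | VC []
  [4] addr=0x67 blk=12 s=0: MISS | VC [4]
  [5] addr=0x89 blk=17 s=1: L1-HIT | VC [4]
  [6] addr=0x24 blk=4 s=0: VC-HIT | VC [12]
  [7] addr=0xce blk=25 s=1: MISS | VC [12, 17]
  [8] addr=0x23 blk=4 s=0: L1-HIT | VC [12, 17]
  [9] addr=0x8b blk=17 s=1: VC-HIT | VC [12, 25]
  [10] addr=0x89 blk=17 s=1: L1-HIT | VC [12, 25]
  [11] addr=0x61 blk=12 s=0: VC-HIT | VC [4, 25]
  [12] addr=0x65 blk=12 s=0: L1-HIT | VC [4, 25]

SEQ = [MISS, MISS, L1-HIT, L1-HIT, MISS, L1-HIT, VC-HIT, MISS, L1-HIT, VC-HIT, L1-HIT, VC-HIT, L1-HIT]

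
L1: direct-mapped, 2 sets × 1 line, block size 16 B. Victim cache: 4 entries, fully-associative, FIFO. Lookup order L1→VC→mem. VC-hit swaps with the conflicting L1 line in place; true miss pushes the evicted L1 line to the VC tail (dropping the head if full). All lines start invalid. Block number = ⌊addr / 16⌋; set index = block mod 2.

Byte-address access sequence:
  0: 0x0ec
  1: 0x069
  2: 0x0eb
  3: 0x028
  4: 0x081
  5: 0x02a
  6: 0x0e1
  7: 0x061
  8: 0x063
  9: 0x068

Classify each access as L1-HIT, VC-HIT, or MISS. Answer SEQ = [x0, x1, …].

0: 0xec (blk 14, set 0) → MISS  vc=[]
1: 0x69 (blk 6, set 0) → MISS  vc=[14]
2: 0xeb (blk 14, set 0) → VC-HIT  vc=[6]
3: 0x28 (blk 2, set 0) → MISS  vc=[6, 14]
4: 0x81 (blk 8, set 0) → MISS  vc=[6, 14, 2]
5: 0x2a (blk 2, set 0) → VC-HIT  vc=[6, 14, 8]
6: 0xe1 (blk 14, set 0) → VC-HIT  vc=[6, 2, 8]
7: 0x61 (blk 6, set 0) → VC-HIT  vc=[14, 2, 8]
8: 0x63 (blk 6, set 0) → L1-HIT  vc=[14, 2, 8]
9: 0x68 (blk 6, set 0) → L1-HIT  vc=[14, 2, 8]

SEQ = [MISS, MISS, VC-HIT, MISS, MISS, VC-HIT, VC-HIT, VC-HIT, L1-HIT, L1-HIT]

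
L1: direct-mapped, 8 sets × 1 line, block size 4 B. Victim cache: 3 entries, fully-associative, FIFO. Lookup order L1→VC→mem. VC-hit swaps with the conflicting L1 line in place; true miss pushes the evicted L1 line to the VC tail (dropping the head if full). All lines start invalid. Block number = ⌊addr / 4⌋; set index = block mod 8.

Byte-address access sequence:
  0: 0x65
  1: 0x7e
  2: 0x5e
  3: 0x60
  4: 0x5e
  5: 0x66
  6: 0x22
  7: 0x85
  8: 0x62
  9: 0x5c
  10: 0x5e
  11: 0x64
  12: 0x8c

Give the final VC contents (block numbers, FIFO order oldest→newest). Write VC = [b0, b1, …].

#0 0x65→b25/s1 MISS; vc=[]
#1 0x7e→b31/s7 MISS; vc=[]
#2 0x5e→b23/s7 MISS; vc=[31]
#3 0x60→b24/s0 MISS; vc=[31]
#4 0x5e→b23/s7 L1-HIT; vc=[31]
#5 0x66→b25/s1 L1-HIT; vc=[31]
#6 0x22→b8/s0 MISS; vc=[31,24]
#7 0x85→b33/s1 MISS; vc=[31,24,25]
#8 0x62→b24/s0 VC-HIT; vc=[31,8,25]
#9 0x5c→b23/s7 L1-HIT; vc=[31,8,25]
#10 0x5e→b23/s7 L1-HIT; vc=[31,8,25]
#11 0x64→b25/s1 VC-HIT; vc=[31,8,33]
#12 0x8c→b35/s3 MISS; vc=[31,8,33]

VC = [31, 8, 33]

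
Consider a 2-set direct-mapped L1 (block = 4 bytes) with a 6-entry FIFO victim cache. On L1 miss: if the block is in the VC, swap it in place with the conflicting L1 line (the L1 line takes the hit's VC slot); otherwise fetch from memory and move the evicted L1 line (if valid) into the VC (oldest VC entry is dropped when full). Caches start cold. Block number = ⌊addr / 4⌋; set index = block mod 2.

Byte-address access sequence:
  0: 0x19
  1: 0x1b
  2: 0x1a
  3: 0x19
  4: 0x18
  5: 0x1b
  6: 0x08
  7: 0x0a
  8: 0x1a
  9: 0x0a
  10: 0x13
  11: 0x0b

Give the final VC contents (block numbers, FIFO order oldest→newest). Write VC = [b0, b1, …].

VC = [6, 4]

0: 0x19 (blk 6, set 0) → MISS  vc=[]
1: 0x1b (blk 6, set 0) → L1-HIT  vc=[]
2: 0x1a (blk 6, set 0) → L1-HIT  vc=[]
3: 0x19 (blk 6, set 0) → L1-HIT  vc=[]
4: 0x18 (blk 6, set 0) → L1-HIT  vc=[]
5: 0x1b (blk 6, set 0) → L1-HIT  vc=[]
6: 0x8 (blk 2, set 0) → MISS  vc=[6]
7: 0xa (blk 2, set 0) → L1-HIT  vc=[6]
8: 0x1a (blk 6, set 0) → VC-HIT  vc=[2]
9: 0xa (blk 2, set 0) → VC-HIT  vc=[6]
10: 0x13 (blk 4, set 0) → MISS  vc=[6, 2]
11: 0xb (blk 2, set 0) → VC-HIT  vc=[6, 4]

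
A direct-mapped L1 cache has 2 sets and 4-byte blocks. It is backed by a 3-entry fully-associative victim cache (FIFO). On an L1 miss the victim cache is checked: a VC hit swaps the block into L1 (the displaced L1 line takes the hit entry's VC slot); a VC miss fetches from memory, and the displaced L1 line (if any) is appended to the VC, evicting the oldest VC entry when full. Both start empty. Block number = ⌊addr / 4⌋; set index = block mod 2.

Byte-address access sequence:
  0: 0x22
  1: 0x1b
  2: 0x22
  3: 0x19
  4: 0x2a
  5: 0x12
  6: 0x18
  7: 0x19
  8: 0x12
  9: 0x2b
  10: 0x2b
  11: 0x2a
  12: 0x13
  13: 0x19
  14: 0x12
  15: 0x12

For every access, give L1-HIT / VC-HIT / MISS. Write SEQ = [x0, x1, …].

#0 0x22→b8/s0 MISS; vc=[]
#1 0x1b→b6/s0 MISS; vc=[8]
#2 0x22→b8/s0 VC-HIT; vc=[6]
#3 0x19→b6/s0 VC-HIT; vc=[8]
#4 0x2a→b10/s0 MISS; vc=[8,6]
#5 0x12→b4/s0 MISS; vc=[8,6,10]
#6 0x18→b6/s0 VC-HIT; vc=[8,4,10]
#7 0x19→b6/s0 L1-HIT; vc=[8,4,10]
#8 0x12→b4/s0 VC-HIT; vc=[8,6,10]
#9 0x2b→b10/s0 VC-HIT; vc=[8,6,4]
#10 0x2b→b10/s0 L1-HIT; vc=[8,6,4]
#11 0x2a→b10/s0 L1-HIT; vc=[8,6,4]
#12 0x13→b4/s0 VC-HIT; vc=[8,6,10]
#13 0x19→b6/s0 VC-HIT; vc=[8,4,10]
#14 0x12→b4/s0 VC-HIT; vc=[8,6,10]
#15 0x12→b4/s0 L1-HIT; vc=[8,6,10]

SEQ = [MISS, MISS, VC-HIT, VC-HIT, MISS, MISS, VC-HIT, L1-HIT, VC-HIT, VC-HIT, L1-HIT, L1-HIT, VC-HIT, VC-HIT, VC-HIT, L1-HIT]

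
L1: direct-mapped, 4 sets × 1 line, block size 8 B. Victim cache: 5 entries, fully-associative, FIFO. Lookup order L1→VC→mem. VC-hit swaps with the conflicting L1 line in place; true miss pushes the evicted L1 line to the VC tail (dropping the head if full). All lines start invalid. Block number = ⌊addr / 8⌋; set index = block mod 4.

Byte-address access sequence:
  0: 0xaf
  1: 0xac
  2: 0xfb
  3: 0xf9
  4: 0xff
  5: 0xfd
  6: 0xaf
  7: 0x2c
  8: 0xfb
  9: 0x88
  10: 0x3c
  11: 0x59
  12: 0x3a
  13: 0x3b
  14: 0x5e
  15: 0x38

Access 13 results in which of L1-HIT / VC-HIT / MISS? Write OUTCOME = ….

  [0] addr=0xaf blk=21 s=1: MISS | VC []
  [1] addr=0xac blk=21 s=1: L1-HIT | VC []
  [2] addr=0xfb blk=31 s=3: MISS | VC []
  [3] addr=0xf9 blk=31 s=3: L1-HIT | VC []
  [4] addr=0xff blk=31 s=3: L1-HIT | VC []
  [5] addr=0xfd blk=31 s=3: L1-HIT | VC []
  [6] addr=0xaf blk=21 s=1: L1-HIT | VC []
  [7] addr=0x2c blk=5 s=1: MISS | VC [21]
  [8] addr=0xfb blk=31 s=3: L1-HIT | VC [21]
  [9] addr=0x88 blk=17 s=1: MISS | VC [21, 5]
  [10] addr=0x3c blk=7 s=3: MISS | VC [21, 5, 31]
  [11] addr=0x59 blk=11 s=3: MISS | VC [21, 5, 31, 7]
  [12] addr=0x3a blk=7 s=3: VC-HIT | VC [21, 5, 31, 11]
  [13] addr=0x3b blk=7 s=3: L1-HIT | VC [21, 5, 31, 11]
  [14] addr=0x5e blk=11 s=3: VC-HIT | VC [21, 5, 31, 7]
  [15] addr=0x38 blk=7 s=3: VC-HIT | VC [21, 5, 31, 11]

OUTCOME = L1-HIT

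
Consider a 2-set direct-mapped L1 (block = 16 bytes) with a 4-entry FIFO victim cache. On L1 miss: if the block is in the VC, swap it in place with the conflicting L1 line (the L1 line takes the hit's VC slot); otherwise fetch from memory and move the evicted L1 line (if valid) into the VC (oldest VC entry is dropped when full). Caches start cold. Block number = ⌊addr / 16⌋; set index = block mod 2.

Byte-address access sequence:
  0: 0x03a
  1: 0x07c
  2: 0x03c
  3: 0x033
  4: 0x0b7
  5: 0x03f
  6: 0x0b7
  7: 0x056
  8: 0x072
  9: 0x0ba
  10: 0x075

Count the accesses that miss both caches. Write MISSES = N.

MISSES = 4

0: 0x3a (blk 3, set 1) → MISS  vc=[]
1: 0x7c (blk 7, set 1) → MISS  vc=[3]
2: 0x3c (blk 3, set 1) → VC-HIT  vc=[7]
3: 0x33 (blk 3, set 1) → L1-HIT  vc=[7]
4: 0xb7 (blk 11, set 1) → MISS  vc=[7, 3]
5: 0x3f (blk 3, set 1) → VC-HIT  vc=[7, 11]
6: 0xb7 (blk 11, set 1) → VC-HIT  vc=[7, 3]
7: 0x56 (blk 5, set 1) → MISS  vc=[7, 3, 11]
8: 0x72 (blk 7, set 1) → VC-HIT  vc=[5, 3, 11]
9: 0xba (blk 11, set 1) → VC-HIT  vc=[5, 3, 7]
10: 0x75 (blk 7, set 1) → VC-HIT  vc=[5, 3, 11]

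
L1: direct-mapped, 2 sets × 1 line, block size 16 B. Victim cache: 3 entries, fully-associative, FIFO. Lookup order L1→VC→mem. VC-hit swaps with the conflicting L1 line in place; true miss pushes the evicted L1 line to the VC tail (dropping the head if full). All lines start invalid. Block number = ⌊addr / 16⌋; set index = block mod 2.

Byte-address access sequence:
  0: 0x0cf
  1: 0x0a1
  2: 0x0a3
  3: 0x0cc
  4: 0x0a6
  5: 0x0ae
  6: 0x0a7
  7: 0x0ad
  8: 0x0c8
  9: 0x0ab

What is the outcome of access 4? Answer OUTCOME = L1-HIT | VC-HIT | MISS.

OUTCOME = VC-HIT

#0 0xcf→b12/s0 MISS; vc=[]
#1 0xa1→b10/s0 MISS; vc=[12]
#2 0xa3→b10/s0 L1-HIT; vc=[12]
#3 0xcc→b12/s0 VC-HIT; vc=[10]
#4 0xa6→b10/s0 VC-HIT; vc=[12]
#5 0xae→b10/s0 L1-HIT; vc=[12]
#6 0xa7→b10/s0 L1-HIT; vc=[12]
#7 0xad→b10/s0 L1-HIT; vc=[12]
#8 0xc8→b12/s0 VC-HIT; vc=[10]
#9 0xab→b10/s0 VC-HIT; vc=[12]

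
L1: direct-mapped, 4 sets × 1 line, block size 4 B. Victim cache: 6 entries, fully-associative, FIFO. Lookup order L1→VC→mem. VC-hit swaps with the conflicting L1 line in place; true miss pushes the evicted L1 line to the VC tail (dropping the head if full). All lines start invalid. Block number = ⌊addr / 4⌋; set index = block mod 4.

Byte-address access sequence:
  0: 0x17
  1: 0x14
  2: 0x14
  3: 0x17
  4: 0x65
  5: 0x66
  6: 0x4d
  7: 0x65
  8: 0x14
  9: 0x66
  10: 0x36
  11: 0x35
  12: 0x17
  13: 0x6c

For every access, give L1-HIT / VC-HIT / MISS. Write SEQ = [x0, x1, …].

SEQ = [MISS, L1-HIT, L1-HIT, L1-HIT, MISS, L1-HIT, MISS, L1-HIT, VC-HIT, VC-HIT, MISS, L1-HIT, VC-HIT, MISS]

  [0] addr=0x17 blk=5 s=1: MISS | VC []
  [1] addr=0x14 blk=5 s=1: L1-HIT | VC []
  [2] addr=0x14 blk=5 s=1: L1-HIT | VC []
  [3] addr=0x17 blk=5 s=1: L1-HIT | VC []
  [4] addr=0x65 blk=25 s=1: MISS | VC [5]
  [5] addr=0x66 blk=25 s=1: L1-HIT | VC [5]
  [6] addr=0x4d blk=19 s=3: MISS | VC [5]
  [7] addr=0x65 blk=25 s=1: L1-HIT | VC [5]
  [8] addr=0x14 blk=5 s=1: VC-HIT | VC [25]
  [9] addr=0x66 blk=25 s=1: VC-HIT | VC [5]
  [10] addr=0x36 blk=13 s=1: MISS | VC [5, 25]
  [11] addr=0x35 blk=13 s=1: L1-HIT | VC [5, 25]
  [12] addr=0x17 blk=5 s=1: VC-HIT | VC [13, 25]
  [13] addr=0x6c blk=27 s=3: MISS | VC [13, 25, 19]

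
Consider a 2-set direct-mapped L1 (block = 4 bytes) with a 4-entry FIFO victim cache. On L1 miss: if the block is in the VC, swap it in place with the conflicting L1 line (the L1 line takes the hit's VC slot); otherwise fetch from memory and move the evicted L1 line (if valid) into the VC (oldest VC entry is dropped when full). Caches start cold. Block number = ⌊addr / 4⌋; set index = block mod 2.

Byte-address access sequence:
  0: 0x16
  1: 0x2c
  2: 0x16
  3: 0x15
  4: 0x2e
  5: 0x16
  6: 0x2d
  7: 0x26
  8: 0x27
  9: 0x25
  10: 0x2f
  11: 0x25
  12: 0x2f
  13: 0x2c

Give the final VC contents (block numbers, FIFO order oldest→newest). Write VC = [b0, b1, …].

0: 0x16 (blk 5, set 1) → MISS  vc=[]
1: 0x2c (blk 11, set 1) → MISS  vc=[5]
2: 0x16 (blk 5, set 1) → VC-HIT  vc=[11]
3: 0x15 (blk 5, set 1) → L1-HIT  vc=[11]
4: 0x2e (blk 11, set 1) → VC-HIT  vc=[5]
5: 0x16 (blk 5, set 1) → VC-HIT  vc=[11]
6: 0x2d (blk 11, set 1) → VC-HIT  vc=[5]
7: 0x26 (blk 9, set 1) → MISS  vc=[5, 11]
8: 0x27 (blk 9, set 1) → L1-HIT  vc=[5, 11]
9: 0x25 (blk 9, set 1) → L1-HIT  vc=[5, 11]
10: 0x2f (blk 11, set 1) → VC-HIT  vc=[5, 9]
11: 0x25 (blk 9, set 1) → VC-HIT  vc=[5, 11]
12: 0x2f (blk 11, set 1) → VC-HIT  vc=[5, 9]
13: 0x2c (blk 11, set 1) → L1-HIT  vc=[5, 9]

VC = [5, 9]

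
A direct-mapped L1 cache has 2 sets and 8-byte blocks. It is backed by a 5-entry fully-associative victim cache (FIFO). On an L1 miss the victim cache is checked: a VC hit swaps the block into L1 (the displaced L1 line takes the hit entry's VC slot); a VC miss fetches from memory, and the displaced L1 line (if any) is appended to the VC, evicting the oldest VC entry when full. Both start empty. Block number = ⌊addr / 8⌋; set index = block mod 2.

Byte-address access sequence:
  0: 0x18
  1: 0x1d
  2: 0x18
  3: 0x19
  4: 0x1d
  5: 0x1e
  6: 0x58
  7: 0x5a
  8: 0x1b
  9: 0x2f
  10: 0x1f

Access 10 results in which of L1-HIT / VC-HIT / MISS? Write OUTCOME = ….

OUTCOME = VC-HIT

  [0] addr=0x18 blk=3 s=1: MISS | VC []
  [1] addr=0x1d blk=3 s=1: L1-HIT | VC []
  [2] addr=0x18 blk=3 s=1: L1-HIT | VC []
  [3] addr=0x19 blk=3 s=1: L1-HIT | VC []
  [4] addr=0x1d blk=3 s=1: L1-HIT | VC []
  [5] addr=0x1e blk=3 s=1: L1-HIT | VC []
  [6] addr=0x58 blk=11 s=1: MISS | VC [3]
  [7] addr=0x5a blk=11 s=1: L1-HIT | VC [3]
  [8] addr=0x1b blk=3 s=1: VC-HIT | VC [11]
  [9] addr=0x2f blk=5 s=1: MISS | VC [11, 3]
  [10] addr=0x1f blk=3 s=1: VC-HIT | VC [11, 5]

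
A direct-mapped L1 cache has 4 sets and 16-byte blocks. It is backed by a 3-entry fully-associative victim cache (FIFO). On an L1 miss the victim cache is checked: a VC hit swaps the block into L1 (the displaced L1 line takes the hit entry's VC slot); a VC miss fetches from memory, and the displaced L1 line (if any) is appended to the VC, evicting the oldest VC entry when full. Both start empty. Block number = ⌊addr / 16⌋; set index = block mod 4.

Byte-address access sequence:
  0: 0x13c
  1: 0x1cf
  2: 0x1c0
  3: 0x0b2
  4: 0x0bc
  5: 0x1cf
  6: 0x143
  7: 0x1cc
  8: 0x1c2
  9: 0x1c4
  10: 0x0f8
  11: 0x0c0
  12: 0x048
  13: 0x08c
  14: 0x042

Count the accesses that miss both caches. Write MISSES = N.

MISSES = 8

0: 0x13c (blk 19, set 3) → MISS  vc=[]
1: 0x1cf (blk 28, set 0) → MISS  vc=[]
2: 0x1c0 (blk 28, set 0) → L1-HIT  vc=[]
3: 0xb2 (blk 11, set 3) → MISS  vc=[19]
4: 0xbc (blk 11, set 3) → L1-HIT  vc=[19]
5: 0x1cf (blk 28, set 0) → L1-HIT  vc=[19]
6: 0x143 (blk 20, set 0) → MISS  vc=[19, 28]
7: 0x1cc (blk 28, set 0) → VC-HIT  vc=[19, 20]
8: 0x1c2 (blk 28, set 0) → L1-HIT  vc=[19, 20]
9: 0x1c4 (blk 28, set 0) → L1-HIT  vc=[19, 20]
10: 0xf8 (blk 15, set 3) → MISS  vc=[19, 20, 11]
11: 0xc0 (blk 12, set 0) → MISS  vc=[20, 11, 28]
12: 0x48 (blk 4, set 0) → MISS  vc=[11, 28, 12]
13: 0x8c (blk 8, set 0) → MISS  vc=[28, 12, 4]
14: 0x42 (blk 4, set 0) → VC-HIT  vc=[28, 12, 8]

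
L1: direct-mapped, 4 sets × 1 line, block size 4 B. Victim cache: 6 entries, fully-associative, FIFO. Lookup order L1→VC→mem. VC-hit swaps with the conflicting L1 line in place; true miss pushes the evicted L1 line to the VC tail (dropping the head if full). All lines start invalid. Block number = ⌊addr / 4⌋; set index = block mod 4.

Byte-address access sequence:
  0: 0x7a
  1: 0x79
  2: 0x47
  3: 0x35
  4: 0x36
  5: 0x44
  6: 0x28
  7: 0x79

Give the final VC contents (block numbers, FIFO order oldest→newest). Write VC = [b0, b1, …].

0: 0x7a (blk 30, set 2) → MISS  vc=[]
1: 0x79 (blk 30, set 2) → L1-HIT  vc=[]
2: 0x47 (blk 17, set 1) → MISS  vc=[]
3: 0x35 (blk 13, set 1) → MISS  vc=[17]
4: 0x36 (blk 13, set 1) → L1-HIT  vc=[17]
5: 0x44 (blk 17, set 1) → VC-HIT  vc=[13]
6: 0x28 (blk 10, set 2) → MISS  vc=[13, 30]
7: 0x79 (blk 30, set 2) → VC-HIT  vc=[13, 10]

VC = [13, 10]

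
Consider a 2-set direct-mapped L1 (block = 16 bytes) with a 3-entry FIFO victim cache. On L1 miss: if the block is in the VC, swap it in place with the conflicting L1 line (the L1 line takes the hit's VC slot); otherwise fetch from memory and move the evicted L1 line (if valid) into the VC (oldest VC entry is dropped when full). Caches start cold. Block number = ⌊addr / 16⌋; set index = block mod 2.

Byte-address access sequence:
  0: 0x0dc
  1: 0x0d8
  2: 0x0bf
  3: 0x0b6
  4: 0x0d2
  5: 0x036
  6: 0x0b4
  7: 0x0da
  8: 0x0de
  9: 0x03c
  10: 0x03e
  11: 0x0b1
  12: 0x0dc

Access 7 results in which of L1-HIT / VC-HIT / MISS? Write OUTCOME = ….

OUTCOME = VC-HIT

#0 0xdc→b13/s1 MISS; vc=[]
#1 0xd8→b13/s1 L1-HIT; vc=[]
#2 0xbf→b11/s1 MISS; vc=[13]
#3 0xb6→b11/s1 L1-HIT; vc=[13]
#4 0xd2→b13/s1 VC-HIT; vc=[11]
#5 0x36→b3/s1 MISS; vc=[11,13]
#6 0xb4→b11/s1 VC-HIT; vc=[3,13]
#7 0xda→b13/s1 VC-HIT; vc=[3,11]
#8 0xde→b13/s1 L1-HIT; vc=[3,11]
#9 0x3c→b3/s1 VC-HIT; vc=[13,11]
#10 0x3e→b3/s1 L1-HIT; vc=[13,11]
#11 0xb1→b11/s1 VC-HIT; vc=[13,3]
#12 0xdc→b13/s1 VC-HIT; vc=[11,3]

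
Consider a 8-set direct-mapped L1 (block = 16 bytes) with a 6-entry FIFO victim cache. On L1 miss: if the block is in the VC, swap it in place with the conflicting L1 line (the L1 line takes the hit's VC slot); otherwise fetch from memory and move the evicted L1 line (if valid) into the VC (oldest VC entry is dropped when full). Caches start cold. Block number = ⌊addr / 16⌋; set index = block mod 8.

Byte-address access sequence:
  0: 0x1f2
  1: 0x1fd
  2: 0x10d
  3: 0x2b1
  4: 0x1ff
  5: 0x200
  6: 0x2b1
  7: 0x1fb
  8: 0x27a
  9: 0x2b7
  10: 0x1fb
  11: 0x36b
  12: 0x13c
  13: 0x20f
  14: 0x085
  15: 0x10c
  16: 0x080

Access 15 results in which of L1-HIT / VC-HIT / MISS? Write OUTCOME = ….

OUTCOME = VC-HIT

  [0] addr=0x1f2 blk=31 s=7: MISS | VC []
  [1] addr=0x1fd blk=31 s=7: L1-HIT | VC []
  [2] addr=0x10d blk=16 s=0: MISS | VC []
  [3] addr=0x2b1 blk=43 s=3: MISS | VC []
  [4] addr=0x1ff blk=31 s=7: L1-HIT | VC []
  [5] addr=0x200 blk=32 s=0: MISS | VC [16]
  [6] addr=0x2b1 blk=43 s=3: L1-HIT | VC [16]
  [7] addr=0x1fb blk=31 s=7: L1-HIT | VC [16]
  [8] addr=0x27a blk=39 s=7: MISS | VC [16, 31]
  [9] addr=0x2b7 blk=43 s=3: L1-HIT | VC [16, 31]
  [10] addr=0x1fb blk=31 s=7: VC-HIT | VC [16, 39]
  [11] addr=0x36b blk=54 s=6: MISS | VC [16, 39]
  [12] addr=0x13c blk=19 s=3: MISS | VC [16, 39, 43]
  [13] addr=0x20f blk=32 s=0: L1-HIT | VC [16, 39, 43]
  [14] addr=0x85 blk=8 s=0: MISS | VC [16, 39, 43, 32]
  [15] addr=0x10c blk=16 s=0: VC-HIT | VC [8, 39, 43, 32]
  [16] addr=0x80 blk=8 s=0: VC-HIT | VC [16, 39, 43, 32]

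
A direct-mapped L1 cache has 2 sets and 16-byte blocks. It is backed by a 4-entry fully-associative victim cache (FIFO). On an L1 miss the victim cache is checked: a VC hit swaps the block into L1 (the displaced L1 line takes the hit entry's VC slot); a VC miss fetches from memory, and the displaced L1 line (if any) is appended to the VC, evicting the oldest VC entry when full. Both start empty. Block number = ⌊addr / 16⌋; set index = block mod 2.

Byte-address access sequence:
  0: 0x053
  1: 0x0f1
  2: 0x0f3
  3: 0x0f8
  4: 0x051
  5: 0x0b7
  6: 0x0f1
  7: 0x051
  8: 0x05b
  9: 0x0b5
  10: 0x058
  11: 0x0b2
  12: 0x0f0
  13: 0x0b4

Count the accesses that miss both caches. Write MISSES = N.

#0 0x53→b5/s1 MISS; vc=[]
#1 0xf1→b15/s1 MISS; vc=[5]
#2 0xf3→b15/s1 L1-HIT; vc=[5]
#3 0xf8→b15/s1 L1-HIT; vc=[5]
#4 0x51→b5/s1 VC-HIT; vc=[15]
#5 0xb7→b11/s1 MISS; vc=[15,5]
#6 0xf1→b15/s1 VC-HIT; vc=[11,5]
#7 0x51→b5/s1 VC-HIT; vc=[11,15]
#8 0x5b→b5/s1 L1-HIT; vc=[11,15]
#9 0xb5→b11/s1 VC-HIT; vc=[5,15]
#10 0x58→b5/s1 VC-HIT; vc=[11,15]
#11 0xb2→b11/s1 VC-HIT; vc=[5,15]
#12 0xf0→b15/s1 VC-HIT; vc=[5,11]
#13 0xb4→b11/s1 VC-HIT; vc=[5,15]

MISSES = 3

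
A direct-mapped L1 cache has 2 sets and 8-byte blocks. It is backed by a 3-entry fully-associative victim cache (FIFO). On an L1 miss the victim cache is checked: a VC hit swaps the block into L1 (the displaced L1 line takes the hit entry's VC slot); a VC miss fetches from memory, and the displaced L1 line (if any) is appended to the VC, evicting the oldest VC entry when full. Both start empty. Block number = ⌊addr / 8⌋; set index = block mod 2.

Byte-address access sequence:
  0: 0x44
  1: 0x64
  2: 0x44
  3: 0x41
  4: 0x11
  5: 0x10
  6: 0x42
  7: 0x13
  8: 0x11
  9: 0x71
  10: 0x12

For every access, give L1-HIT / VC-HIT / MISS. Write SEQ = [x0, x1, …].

#0 0x44→b8/s0 MISS; vc=[]
#1 0x64→b12/s0 MISS; vc=[8]
#2 0x44→b8/s0 VC-HIT; vc=[12]
#3 0x41→b8/s0 L1-HIT; vc=[12]
#4 0x11→b2/s0 MISS; vc=[12,8]
#5 0x10→b2/s0 L1-HIT; vc=[12,8]
#6 0x42→b8/s0 VC-HIT; vc=[12,2]
#7 0x13→b2/s0 VC-HIT; vc=[12,8]
#8 0x11→b2/s0 L1-HIT; vc=[12,8]
#9 0x71→b14/s0 MISS; vc=[12,8,2]
#10 0x12→b2/s0 VC-HIT; vc=[12,8,14]

SEQ = [MISS, MISS, VC-HIT, L1-HIT, MISS, L1-HIT, VC-HIT, VC-HIT, L1-HIT, MISS, VC-HIT]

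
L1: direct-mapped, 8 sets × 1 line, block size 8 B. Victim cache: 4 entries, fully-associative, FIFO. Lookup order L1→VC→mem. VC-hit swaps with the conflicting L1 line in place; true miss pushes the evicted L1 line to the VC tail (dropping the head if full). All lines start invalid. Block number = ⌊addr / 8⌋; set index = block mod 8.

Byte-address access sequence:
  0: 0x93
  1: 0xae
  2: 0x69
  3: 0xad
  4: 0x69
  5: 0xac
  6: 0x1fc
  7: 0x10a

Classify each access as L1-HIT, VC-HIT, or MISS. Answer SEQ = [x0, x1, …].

SEQ = [MISS, MISS, MISS, VC-HIT, VC-HIT, VC-HIT, MISS, MISS]

  [0] addr=0x93 blk=18 s=2: MISS | VC []
  [1] addr=0xae blk=21 s=5: MISS | VC []
  [2] addr=0x69 blk=13 s=5: MISS | VC [21]
  [3] addr=0xad blk=21 s=5: VC-HIT | VC [13]
  [4] addr=0x69 blk=13 s=5: VC-HIT | VC [21]
  [5] addr=0xac blk=21 s=5: VC-HIT | VC [13]
  [6] addr=0x1fc blk=63 s=7: MISS | VC [13]
  [7] addr=0x10a blk=33 s=1: MISS | VC [13]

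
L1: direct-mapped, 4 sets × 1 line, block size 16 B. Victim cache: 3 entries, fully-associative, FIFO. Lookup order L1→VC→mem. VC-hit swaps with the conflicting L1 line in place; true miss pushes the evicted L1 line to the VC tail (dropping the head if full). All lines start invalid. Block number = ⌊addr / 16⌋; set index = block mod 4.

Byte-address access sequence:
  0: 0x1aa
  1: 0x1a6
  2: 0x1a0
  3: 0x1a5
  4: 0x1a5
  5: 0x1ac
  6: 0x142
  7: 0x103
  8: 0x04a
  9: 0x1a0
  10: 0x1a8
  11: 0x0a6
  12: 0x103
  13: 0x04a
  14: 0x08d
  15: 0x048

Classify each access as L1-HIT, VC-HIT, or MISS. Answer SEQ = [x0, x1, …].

  [0] addr=0x1aa blk=26 s=2: MISS | VC []
  [1] addr=0x1a6 blk=26 s=2: L1-HIT | VC []
  [2] addr=0x1a0 blk=26 s=2: L1-HIT | VC []
  [3] addr=0x1a5 blk=26 s=2: L1-HIT | VC []
  [4] addr=0x1a5 blk=26 s=2: L1-HIT | VC []
  [5] addr=0x1ac blk=26 s=2: L1-HIT | VC []
  [6] addr=0x142 blk=20 s=0: MISS | VC []
  [7] addr=0x103 blk=16 s=0: MISS | VC [20]
  [8] addr=0x4a blk=4 s=0: MISS | VC [20, 16]
  [9] addr=0x1a0 blk=26 s=2: L1-HIT | VC [20, 16]
  [10] addr=0x1a8 blk=26 s=2: L1-HIT | VC [20, 16]
  [11] addr=0xa6 blk=10 s=2: MISS | VC [20, 16, 26]
  [12] addr=0x103 blk=16 s=0: VC-HIT | VC [20, 4, 26]
  [13] addr=0x4a blk=4 s=0: VC-HIT | VC [20, 16, 26]
  [14] addr=0x8d blk=8 s=0: MISS | VC [16, 26, 4]
  [15] addr=0x48 blk=4 s=0: VC-HIT | VC [16, 26, 8]

SEQ = [MISS, L1-HIT, L1-HIT, L1-HIT, L1-HIT, L1-HIT, MISS, MISS, MISS, L1-HIT, L1-HIT, MISS, VC-HIT, VC-HIT, MISS, VC-HIT]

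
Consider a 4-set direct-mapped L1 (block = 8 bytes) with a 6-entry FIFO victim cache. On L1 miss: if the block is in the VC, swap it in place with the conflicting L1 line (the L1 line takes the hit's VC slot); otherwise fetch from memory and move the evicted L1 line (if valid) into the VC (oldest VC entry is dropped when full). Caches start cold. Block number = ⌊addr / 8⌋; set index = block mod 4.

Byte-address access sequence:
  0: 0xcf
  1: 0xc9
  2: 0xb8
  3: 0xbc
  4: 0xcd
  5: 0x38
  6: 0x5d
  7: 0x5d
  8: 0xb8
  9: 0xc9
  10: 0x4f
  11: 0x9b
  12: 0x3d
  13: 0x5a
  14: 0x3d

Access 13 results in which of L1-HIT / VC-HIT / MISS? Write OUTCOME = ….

  [0] addr=0xcf blk=25 s=1: MISS | VC []
  [1] addr=0xc9 blk=25 s=1: L1-HIT | VC []
  [2] addr=0xb8 blk=23 s=3: MISS | VC []
  [3] addr=0xbc blk=23 s=3: L1-HIT | VC []
  [4] addr=0xcd blk=25 s=1: L1-HIT | VC []
  [5] addr=0x38 blk=7 s=3: MISS | VC [23]
  [6] addr=0x5d blk=11 s=3: MISS | VC [23, 7]
  [7] addr=0x5d blk=11 s=3: L1-HIT | VC [23, 7]
  [8] addr=0xb8 blk=23 s=3: VC-HIT | VC [11, 7]
  [9] addr=0xc9 blk=25 s=1: L1-HIT | VC [11, 7]
  [10] addr=0x4f blk=9 s=1: MISS | VC [11, 7, 25]
  [11] addr=0x9b blk=19 s=3: MISS | VC [11, 7, 25, 23]
  [12] addr=0x3d blk=7 s=3: VC-HIT | VC [11, 19, 25, 23]
  [13] addr=0x5a blk=11 s=3: VC-HIT | VC [7, 19, 25, 23]
  [14] addr=0x3d blk=7 s=3: VC-HIT | VC [11, 19, 25, 23]

OUTCOME = VC-HIT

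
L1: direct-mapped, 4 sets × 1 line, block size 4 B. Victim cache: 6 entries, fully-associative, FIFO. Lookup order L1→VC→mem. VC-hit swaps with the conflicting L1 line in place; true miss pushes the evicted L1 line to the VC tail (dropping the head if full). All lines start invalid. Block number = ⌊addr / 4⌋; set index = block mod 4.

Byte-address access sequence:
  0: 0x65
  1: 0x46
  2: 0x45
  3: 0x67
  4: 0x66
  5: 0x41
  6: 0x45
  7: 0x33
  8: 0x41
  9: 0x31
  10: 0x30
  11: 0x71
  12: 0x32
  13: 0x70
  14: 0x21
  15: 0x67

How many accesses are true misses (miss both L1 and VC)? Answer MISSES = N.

MISSES = 6

0: 0x65 (blk 25, set 1) → MISS  vc=[]
1: 0x46 (blk 17, set 1) → MISS  vc=[25]
2: 0x45 (blk 17, set 1) → L1-HIT  vc=[25]
3: 0x67 (blk 25, set 1) → VC-HIT  vc=[17]
4: 0x66 (blk 25, set 1) → L1-HIT  vc=[17]
5: 0x41 (blk 16, set 0) → MISS  vc=[17]
6: 0x45 (blk 17, set 1) → VC-HIT  vc=[25]
7: 0x33 (blk 12, set 0) → MISS  vc=[25, 16]
8: 0x41 (blk 16, set 0) → VC-HIT  vc=[25, 12]
9: 0x31 (blk 12, set 0) → VC-HIT  vc=[25, 16]
10: 0x30 (blk 12, set 0) → L1-HIT  vc=[25, 16]
11: 0x71 (blk 28, set 0) → MISS  vc=[25, 16, 12]
12: 0x32 (blk 12, set 0) → VC-HIT  vc=[25, 16, 28]
13: 0x70 (blk 28, set 0) → VC-HIT  vc=[25, 16, 12]
14: 0x21 (blk 8, set 0) → MISS  vc=[25, 16, 12, 28]
15: 0x67 (blk 25, set 1) → VC-HIT  vc=[17, 16, 12, 28]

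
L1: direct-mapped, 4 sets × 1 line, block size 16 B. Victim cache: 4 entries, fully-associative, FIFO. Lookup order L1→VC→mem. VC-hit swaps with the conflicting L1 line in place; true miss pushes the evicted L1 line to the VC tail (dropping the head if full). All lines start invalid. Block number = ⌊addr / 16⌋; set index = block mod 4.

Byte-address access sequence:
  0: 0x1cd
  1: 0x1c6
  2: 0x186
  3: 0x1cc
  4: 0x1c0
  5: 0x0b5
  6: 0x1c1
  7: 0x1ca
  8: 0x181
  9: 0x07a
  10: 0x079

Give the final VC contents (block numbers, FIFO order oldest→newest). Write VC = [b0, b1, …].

VC = [28, 11]

#0 0x1cd→b28/s0 MISS; vc=[]
#1 0x1c6→b28/s0 L1-HIT; vc=[]
#2 0x186→b24/s0 MISS; vc=[28]
#3 0x1cc→b28/s0 VC-HIT; vc=[24]
#4 0x1c0→b28/s0 L1-HIT; vc=[24]
#5 0xb5→b11/s3 MISS; vc=[24]
#6 0x1c1→b28/s0 L1-HIT; vc=[24]
#7 0x1ca→b28/s0 L1-HIT; vc=[24]
#8 0x181→b24/s0 VC-HIT; vc=[28]
#9 0x7a→b7/s3 MISS; vc=[28,11]
#10 0x79→b7/s3 L1-HIT; vc=[28,11]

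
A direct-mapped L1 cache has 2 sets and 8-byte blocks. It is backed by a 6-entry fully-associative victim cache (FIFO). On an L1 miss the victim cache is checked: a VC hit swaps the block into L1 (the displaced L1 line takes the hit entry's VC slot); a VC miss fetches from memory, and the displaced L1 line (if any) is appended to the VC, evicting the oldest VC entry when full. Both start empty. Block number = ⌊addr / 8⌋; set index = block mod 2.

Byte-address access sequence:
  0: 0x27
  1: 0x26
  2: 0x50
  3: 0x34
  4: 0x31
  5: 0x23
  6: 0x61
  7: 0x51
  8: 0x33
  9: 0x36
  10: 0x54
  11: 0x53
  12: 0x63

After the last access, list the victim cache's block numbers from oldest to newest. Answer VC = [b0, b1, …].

VC = [6, 10, 4]

0: 0x27 (blk 4, set 0) → MISS  vc=[]
1: 0x26 (blk 4, set 0) → L1-HIT  vc=[]
2: 0x50 (blk 10, set 0) → MISS  vc=[4]
3: 0x34 (blk 6, set 0) → MISS  vc=[4, 10]
4: 0x31 (blk 6, set 0) → L1-HIT  vc=[4, 10]
5: 0x23 (blk 4, set 0) → VC-HIT  vc=[6, 10]
6: 0x61 (blk 12, set 0) → MISS  vc=[6, 10, 4]
7: 0x51 (blk 10, set 0) → VC-HIT  vc=[6, 12, 4]
8: 0x33 (blk 6, set 0) → VC-HIT  vc=[10, 12, 4]
9: 0x36 (blk 6, set 0) → L1-HIT  vc=[10, 12, 4]
10: 0x54 (blk 10, set 0) → VC-HIT  vc=[6, 12, 4]
11: 0x53 (blk 10, set 0) → L1-HIT  vc=[6, 12, 4]
12: 0x63 (blk 12, set 0) → VC-HIT  vc=[6, 10, 4]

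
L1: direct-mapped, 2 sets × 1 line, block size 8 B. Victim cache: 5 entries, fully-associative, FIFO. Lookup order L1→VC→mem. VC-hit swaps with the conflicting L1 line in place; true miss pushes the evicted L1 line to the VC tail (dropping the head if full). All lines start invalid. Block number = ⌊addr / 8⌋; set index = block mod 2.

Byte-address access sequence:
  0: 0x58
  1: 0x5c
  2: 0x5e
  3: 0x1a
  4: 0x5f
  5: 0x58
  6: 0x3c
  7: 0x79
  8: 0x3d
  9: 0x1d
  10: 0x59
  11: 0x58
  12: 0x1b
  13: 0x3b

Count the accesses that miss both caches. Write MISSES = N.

MISSES = 4

  [0] addr=0x58 blk=11 s=1: MISS | VC []
  [1] addr=0x5c blk=11 s=1: L1-HIT | VC []
  [2] addr=0x5e blk=11 s=1: L1-HIT | VC []
  [3] addr=0x1a blk=3 s=1: MISS | VC [11]
  [4] addr=0x5f blk=11 s=1: VC-HIT | VC [3]
  [5] addr=0x58 blk=11 s=1: L1-HIT | VC [3]
  [6] addr=0x3c blk=7 s=1: MISS | VC [3, 11]
  [7] addr=0x79 blk=15 s=1: MISS | VC [3, 11, 7]
  [8] addr=0x3d blk=7 s=1: VC-HIT | VC [3, 11, 15]
  [9] addr=0x1d blk=3 s=1: VC-HIT | VC [7, 11, 15]
  [10] addr=0x59 blk=11 s=1: VC-HIT | VC [7, 3, 15]
  [11] addr=0x58 blk=11 s=1: L1-HIT | VC [7, 3, 15]
  [12] addr=0x1b blk=3 s=1: VC-HIT | VC [7, 11, 15]
  [13] addr=0x3b blk=7 s=1: VC-HIT | VC [3, 11, 15]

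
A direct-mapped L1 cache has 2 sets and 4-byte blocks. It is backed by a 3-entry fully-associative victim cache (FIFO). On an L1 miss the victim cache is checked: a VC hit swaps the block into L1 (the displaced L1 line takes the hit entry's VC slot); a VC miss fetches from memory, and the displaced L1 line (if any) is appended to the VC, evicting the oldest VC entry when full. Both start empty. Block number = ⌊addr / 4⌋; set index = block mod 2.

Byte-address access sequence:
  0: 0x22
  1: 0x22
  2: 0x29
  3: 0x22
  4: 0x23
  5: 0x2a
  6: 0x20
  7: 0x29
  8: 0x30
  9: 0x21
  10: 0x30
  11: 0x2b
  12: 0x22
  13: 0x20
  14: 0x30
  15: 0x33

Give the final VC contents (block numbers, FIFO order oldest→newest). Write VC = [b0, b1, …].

  [0] addr=0x22 blk=8 s=0: MISS | VC []
  [1] addr=0x22 blk=8 s=0: L1-HIT | VC []
  [2] addr=0x29 blk=10 s=0: MISS | VC [8]
  [3] addr=0x22 blk=8 s=0: VC-HIT | VC [10]
  [4] addr=0x23 blk=8 s=0: L1-HIT | VC [10]
  [5] addr=0x2a blk=10 s=0: VC-HIT | VC [8]
  [6] addr=0x20 blk=8 s=0: VC-HIT | VC [10]
  [7] addr=0x29 blk=10 s=0: VC-HIT | VC [8]
  [8] addr=0x30 blk=12 s=0: MISS | VC [8, 10]
  [9] addr=0x21 blk=8 s=0: VC-HIT | VC [12, 10]
  [10] addr=0x30 blk=12 s=0: VC-HIT | VC [8, 10]
  [11] addr=0x2b blk=10 s=0: VC-HIT | VC [8, 12]
  [12] addr=0x22 blk=8 s=0: VC-HIT | VC [10, 12]
  [13] addr=0x20 blk=8 s=0: L1-HIT | VC [10, 12]
  [14] addr=0x30 blk=12 s=0: VC-HIT | VC [10, 8]
  [15] addr=0x33 blk=12 s=0: L1-HIT | VC [10, 8]

VC = [10, 8]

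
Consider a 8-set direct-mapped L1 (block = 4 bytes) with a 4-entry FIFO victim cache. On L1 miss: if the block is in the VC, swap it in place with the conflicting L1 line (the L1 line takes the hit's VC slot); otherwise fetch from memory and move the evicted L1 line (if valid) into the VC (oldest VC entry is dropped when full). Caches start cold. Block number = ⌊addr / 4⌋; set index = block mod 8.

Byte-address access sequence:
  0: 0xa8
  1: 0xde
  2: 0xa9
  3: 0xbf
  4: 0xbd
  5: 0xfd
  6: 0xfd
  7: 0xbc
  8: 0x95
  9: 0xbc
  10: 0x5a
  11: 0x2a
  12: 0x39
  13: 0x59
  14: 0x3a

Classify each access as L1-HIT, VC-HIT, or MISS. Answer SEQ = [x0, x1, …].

#0 0xa8→b42/s2 MISS; vc=[]
#1 0xde→b55/s7 MISS; vc=[]
#2 0xa9→b42/s2 L1-HIT; vc=[]
#3 0xbf→b47/s7 MISS; vc=[55]
#4 0xbd→b47/s7 L1-HIT; vc=[55]
#5 0xfd→b63/s7 MISS; vc=[55,47]
#6 0xfd→b63/s7 L1-HIT; vc=[55,47]
#7 0xbc→b47/s7 VC-HIT; vc=[55,63]
#8 0x95→b37/s5 MISS; vc=[55,63]
#9 0xbc→b47/s7 L1-HIT; vc=[55,63]
#10 0x5a→b22/s6 MISS; vc=[55,63]
#11 0x2a→b10/s2 MISS; vc=[55,63,42]
#12 0x39→b14/s6 MISS; vc=[55,63,42,22]
#13 0x59→b22/s6 VC-HIT; vc=[55,63,42,14]
#14 0x3a→b14/s6 VC-HIT; vc=[55,63,42,22]

SEQ = [MISS, MISS, L1-HIT, MISS, L1-HIT, MISS, L1-HIT, VC-HIT, MISS, L1-HIT, MISS, MISS, MISS, VC-HIT, VC-HIT]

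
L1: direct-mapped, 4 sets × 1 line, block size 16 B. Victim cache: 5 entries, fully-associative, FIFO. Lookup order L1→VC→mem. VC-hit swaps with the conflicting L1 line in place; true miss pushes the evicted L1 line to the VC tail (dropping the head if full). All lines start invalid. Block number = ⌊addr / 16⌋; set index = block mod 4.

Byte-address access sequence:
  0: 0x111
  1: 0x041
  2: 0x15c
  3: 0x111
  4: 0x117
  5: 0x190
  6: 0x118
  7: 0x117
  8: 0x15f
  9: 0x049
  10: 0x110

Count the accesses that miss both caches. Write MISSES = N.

MISSES = 4

  [0] addr=0x111 blk=17 s=1: MISS | VC []
  [1] addr=0x41 blk=4 s=0: MISS | VC []
  [2] addr=0x15c blk=21 s=1: MISS | VC [17]
  [3] addr=0x111 blk=17 s=1: VC-HIT | VC [21]
  [4] addr=0x117 blk=17 s=1: L1-HIT | VC [21]
  [5] addr=0x190 blk=25 s=1: MISS | VC [21, 17]
  [6] addr=0x118 blk=17 s=1: VC-HIT | VC [21, 25]
  [7] addr=0x117 blk=17 s=1: L1-HIT | VC [21, 25]
  [8] addr=0x15f blk=21 s=1: VC-HIT | VC [17, 25]
  [9] addr=0x49 blk=4 s=0: L1-HIT | VC [17, 25]
  [10] addr=0x110 blk=17 s=1: VC-HIT | VC [21, 25]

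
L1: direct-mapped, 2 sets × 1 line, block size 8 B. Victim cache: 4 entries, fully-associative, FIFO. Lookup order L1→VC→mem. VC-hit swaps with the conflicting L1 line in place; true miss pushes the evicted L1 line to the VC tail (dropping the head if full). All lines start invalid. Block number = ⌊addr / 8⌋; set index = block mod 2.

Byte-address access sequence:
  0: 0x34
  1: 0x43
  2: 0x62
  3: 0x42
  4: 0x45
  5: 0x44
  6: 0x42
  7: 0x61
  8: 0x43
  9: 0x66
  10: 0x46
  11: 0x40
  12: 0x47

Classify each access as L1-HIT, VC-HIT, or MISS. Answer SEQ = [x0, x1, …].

#0 0x34→b6/s0 MISS; vc=[]
#1 0x43→b8/s0 MISS; vc=[6]
#2 0x62→b12/s0 MISS; vc=[6,8]
#3 0x42→b8/s0 VC-HIT; vc=[6,12]
#4 0x45→b8/s0 L1-HIT; vc=[6,12]
#5 0x44→b8/s0 L1-HIT; vc=[6,12]
#6 0x42→b8/s0 L1-HIT; vc=[6,12]
#7 0x61→b12/s0 VC-HIT; vc=[6,8]
#8 0x43→b8/s0 VC-HIT; vc=[6,12]
#9 0x66→b12/s0 VC-HIT; vc=[6,8]
#10 0x46→b8/s0 VC-HIT; vc=[6,12]
#11 0x40→b8/s0 L1-HIT; vc=[6,12]
#12 0x47→b8/s0 L1-HIT; vc=[6,12]

SEQ = [MISS, MISS, MISS, VC-HIT, L1-HIT, L1-HIT, L1-HIT, VC-HIT, VC-HIT, VC-HIT, VC-HIT, L1-HIT, L1-HIT]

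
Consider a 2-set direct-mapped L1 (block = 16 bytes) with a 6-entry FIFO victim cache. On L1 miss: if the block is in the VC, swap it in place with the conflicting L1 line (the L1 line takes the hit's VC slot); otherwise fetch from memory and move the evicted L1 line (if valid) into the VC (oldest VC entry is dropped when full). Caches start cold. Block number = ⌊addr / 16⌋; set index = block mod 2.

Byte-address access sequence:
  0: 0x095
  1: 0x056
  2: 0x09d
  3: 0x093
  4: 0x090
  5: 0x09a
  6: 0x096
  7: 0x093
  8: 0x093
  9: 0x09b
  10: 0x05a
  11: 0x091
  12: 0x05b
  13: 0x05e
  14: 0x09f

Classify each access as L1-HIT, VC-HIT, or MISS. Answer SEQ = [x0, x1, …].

SEQ = [MISS, MISS, VC-HIT, L1-HIT, L1-HIT, L1-HIT, L1-HIT, L1-HIT, L1-HIT, L1-HIT, VC-HIT, VC-HIT, VC-HIT, L1-HIT, VC-HIT]

  [0] addr=0x95 blk=9 s=1: MISS | VC []
  [1] addr=0x56 blk=5 s=1: MISS | VC [9]
  [2] addr=0x9d blk=9 s=1: VC-HIT | VC [5]
  [3] addr=0x93 blk=9 s=1: L1-HIT | VC [5]
  [4] addr=0x90 blk=9 s=1: L1-HIT | VC [5]
  [5] addr=0x9a blk=9 s=1: L1-HIT | VC [5]
  [6] addr=0x96 blk=9 s=1: L1-HIT | VC [5]
  [7] addr=0x93 blk=9 s=1: L1-HIT | VC [5]
  [8] addr=0x93 blk=9 s=1: L1-HIT | VC [5]
  [9] addr=0x9b blk=9 s=1: L1-HIT | VC [5]
  [10] addr=0x5a blk=5 s=1: VC-HIT | VC [9]
  [11] addr=0x91 blk=9 s=1: VC-HIT | VC [5]
  [12] addr=0x5b blk=5 s=1: VC-HIT | VC [9]
  [13] addr=0x5e blk=5 s=1: L1-HIT | VC [9]
  [14] addr=0x9f blk=9 s=1: VC-HIT | VC [5]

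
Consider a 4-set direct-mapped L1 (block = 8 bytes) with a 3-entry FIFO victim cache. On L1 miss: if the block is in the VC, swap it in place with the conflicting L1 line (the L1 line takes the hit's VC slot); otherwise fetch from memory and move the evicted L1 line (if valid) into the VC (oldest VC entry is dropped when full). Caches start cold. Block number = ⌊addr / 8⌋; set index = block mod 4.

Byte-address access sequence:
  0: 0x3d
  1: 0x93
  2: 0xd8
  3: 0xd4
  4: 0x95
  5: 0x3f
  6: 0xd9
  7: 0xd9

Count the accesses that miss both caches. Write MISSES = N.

#0 0x3d→b7/s3 MISS; vc=[]
#1 0x93→b18/s2 MISS; vc=[]
#2 0xd8→b27/s3 MISS; vc=[7]
#3 0xd4→b26/s2 MISS; vc=[7,18]
#4 0x95→b18/s2 VC-HIT; vc=[7,26]
#5 0x3f→b7/s3 VC-HIT; vc=[27,26]
#6 0xd9→b27/s3 VC-HIT; vc=[7,26]
#7 0xd9→b27/s3 L1-HIT; vc=[7,26]

MISSES = 4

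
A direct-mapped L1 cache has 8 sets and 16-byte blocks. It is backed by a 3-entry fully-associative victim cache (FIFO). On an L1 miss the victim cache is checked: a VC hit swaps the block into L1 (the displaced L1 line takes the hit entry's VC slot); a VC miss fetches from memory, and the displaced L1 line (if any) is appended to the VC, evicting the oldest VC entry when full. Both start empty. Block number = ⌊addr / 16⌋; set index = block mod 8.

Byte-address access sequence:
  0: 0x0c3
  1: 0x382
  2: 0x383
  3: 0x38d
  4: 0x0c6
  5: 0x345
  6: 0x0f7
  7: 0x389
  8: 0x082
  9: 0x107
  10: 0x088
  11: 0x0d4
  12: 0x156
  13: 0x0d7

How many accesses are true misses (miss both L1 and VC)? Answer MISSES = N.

0: 0xc3 (blk 12, set 4) → MISS  vc=[]
1: 0x382 (blk 56, set 0) → MISS  vc=[]
2: 0x383 (blk 56, set 0) → L1-HIT  vc=[]
3: 0x38d (blk 56, set 0) → L1-HIT  vc=[]
4: 0xc6 (blk 12, set 4) → L1-HIT  vc=[]
5: 0x345 (blk 52, set 4) → MISS  vc=[12]
6: 0xf7 (blk 15, set 7) → MISS  vc=[12]
7: 0x389 (blk 56, set 0) → L1-HIT  vc=[12]
8: 0x82 (blk 8, set 0) → MISS  vc=[12, 56]
9: 0x107 (blk 16, set 0) → MISS  vc=[12, 56, 8]
10: 0x88 (blk 8, set 0) → VC-HIT  vc=[12, 56, 16]
11: 0xd4 (blk 13, set 5) → MISS  vc=[12, 56, 16]
12: 0x156 (blk 21, set 5) → MISS  vc=[56, 16, 13]
13: 0xd7 (blk 13, set 5) → VC-HIT  vc=[56, 16, 21]

MISSES = 8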